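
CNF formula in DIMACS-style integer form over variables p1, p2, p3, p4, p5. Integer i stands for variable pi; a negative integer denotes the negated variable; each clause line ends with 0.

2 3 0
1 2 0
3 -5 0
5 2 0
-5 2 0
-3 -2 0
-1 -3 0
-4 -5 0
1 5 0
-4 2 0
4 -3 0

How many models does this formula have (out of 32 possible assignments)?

Satisfying assignments:
  p1=T p2=T p3=F p4=F p5=F
  p1=T p2=T p3=F p4=T p5=F
Count: 2.

2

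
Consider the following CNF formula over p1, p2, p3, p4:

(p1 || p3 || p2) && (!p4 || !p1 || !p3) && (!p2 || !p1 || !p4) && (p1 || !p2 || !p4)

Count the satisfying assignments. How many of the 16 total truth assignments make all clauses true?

9

Case analysis on p1 and p2:
  p1=1, p2=1: remaining (p3,p4) ∈ {(0,0); (1,0)} — 2.
  p1=1, p2=0: remaining (p3,p4) ∈ {(0,0); (0,1); (1,0)} — 3.
  p1=0, p2=1: remaining (p3,p4) ∈ {(0,0); (1,0)} — 2.
  p1=0, p2=0: remaining (p3,p4) ∈ {(1,0); (1,1)} — 2.
Total: 2 + 3 + 2 + 2 = 9.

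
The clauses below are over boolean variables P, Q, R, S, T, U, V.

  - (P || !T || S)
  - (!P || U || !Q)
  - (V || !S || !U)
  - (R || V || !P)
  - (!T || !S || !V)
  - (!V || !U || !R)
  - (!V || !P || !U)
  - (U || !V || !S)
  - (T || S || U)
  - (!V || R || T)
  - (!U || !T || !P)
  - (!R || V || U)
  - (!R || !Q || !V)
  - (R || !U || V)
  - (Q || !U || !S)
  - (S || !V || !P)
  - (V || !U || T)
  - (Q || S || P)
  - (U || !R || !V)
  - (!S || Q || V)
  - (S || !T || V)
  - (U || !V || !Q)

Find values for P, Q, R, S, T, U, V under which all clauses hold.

P = False, Q = True, R = False, S = True, T = False, U = False, V = False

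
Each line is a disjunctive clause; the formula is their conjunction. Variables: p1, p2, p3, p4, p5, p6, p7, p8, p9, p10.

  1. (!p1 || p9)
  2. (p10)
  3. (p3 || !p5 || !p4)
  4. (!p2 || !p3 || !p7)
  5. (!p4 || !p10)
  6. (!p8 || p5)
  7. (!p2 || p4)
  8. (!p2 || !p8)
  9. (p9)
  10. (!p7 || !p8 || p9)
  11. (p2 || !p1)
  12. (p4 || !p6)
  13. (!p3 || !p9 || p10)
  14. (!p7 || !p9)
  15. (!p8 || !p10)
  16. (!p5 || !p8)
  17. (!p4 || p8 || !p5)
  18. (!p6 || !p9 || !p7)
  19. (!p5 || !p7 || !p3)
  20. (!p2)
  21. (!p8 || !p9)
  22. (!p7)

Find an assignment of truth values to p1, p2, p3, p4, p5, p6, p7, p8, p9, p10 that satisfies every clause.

p1=F, p2=F, p3=T, p4=F, p5=F, p6=F, p7=F, p8=F, p9=T, p10=T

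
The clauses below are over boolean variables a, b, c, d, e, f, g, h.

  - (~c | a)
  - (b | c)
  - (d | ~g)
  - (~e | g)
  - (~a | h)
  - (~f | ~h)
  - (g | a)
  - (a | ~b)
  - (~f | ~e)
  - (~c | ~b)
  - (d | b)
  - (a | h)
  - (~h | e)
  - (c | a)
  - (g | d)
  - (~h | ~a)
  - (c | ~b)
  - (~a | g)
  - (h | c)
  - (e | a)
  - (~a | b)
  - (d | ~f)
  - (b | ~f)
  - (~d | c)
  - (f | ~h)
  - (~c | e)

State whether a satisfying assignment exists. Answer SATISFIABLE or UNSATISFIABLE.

a = True:
  propagation gives h=True; an empty clause results — contradiction.
a = False:
  propagation gives c=False; an empty clause results — contradiction.
Every branch closes, so no satisfying assignment exists.

UNSATISFIABLE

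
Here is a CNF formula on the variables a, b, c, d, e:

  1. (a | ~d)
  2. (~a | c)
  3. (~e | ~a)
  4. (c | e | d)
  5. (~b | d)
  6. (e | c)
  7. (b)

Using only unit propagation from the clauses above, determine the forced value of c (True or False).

True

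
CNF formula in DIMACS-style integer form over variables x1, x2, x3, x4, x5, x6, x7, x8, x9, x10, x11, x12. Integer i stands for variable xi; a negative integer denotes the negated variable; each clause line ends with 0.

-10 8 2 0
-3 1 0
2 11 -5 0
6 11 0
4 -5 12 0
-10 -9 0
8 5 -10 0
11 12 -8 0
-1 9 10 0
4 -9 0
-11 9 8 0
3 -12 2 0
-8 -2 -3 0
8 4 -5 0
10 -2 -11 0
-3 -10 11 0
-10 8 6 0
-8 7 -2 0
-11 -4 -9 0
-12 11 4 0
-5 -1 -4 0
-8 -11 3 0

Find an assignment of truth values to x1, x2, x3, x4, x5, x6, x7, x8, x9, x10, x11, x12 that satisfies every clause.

x1=F, x2=T, x3=F, x4=T, x5=T, x6=T, x7=F, x8=F, x9=F, x10=T, x11=F, x12=T

Check each clause:
  1. (!x10 || x8 || x2) — x2 is true.
  2. (!x3 || x1) — !x3 is true.
  3. (!x5 || x2 || x11) — x2 is true.
  4. (x6 || x11) — x6 is true.
  5. (!x5 || x4 || x12) — x4 is true.
  6. (!x10 || !x9) — !x9 is true.
  7. (x5 || !x10 || x8) — x5 is true.
  8. (x11 || !x8 || x12) — !x8 is true.
  9. (!x1 || x9 || x10) — x10 is true.
  10. (!x9 || x4) — x4 is true.
  11. (!x11 || x9 || x8) — !x11 is true.
  12. (x3 || x2 || !x12) — x2 is true.
  13. (!x2 || !x3 || !x8) — !x8 is true.
  14. (x4 || x8 || !x5) — x4 is true.
  15. (!x2 || !x11 || x10) — x10 is true.
  16. (x11 || !x3 || !x10) — !x3 is true.
  17. (x8 || x6 || !x10) — x6 is true.
  18. (!x2 || x7 || !x8) — !x8 is true.
  19. (!x11 || !x9 || !x4) — !x11 is true.
  20. (x4 || !x12 || x11) — x4 is true.
  21. (!x5 || !x4 || !x1) — !x1 is true.
  22. (!x11 || !x8 || x3) — !x8 is true.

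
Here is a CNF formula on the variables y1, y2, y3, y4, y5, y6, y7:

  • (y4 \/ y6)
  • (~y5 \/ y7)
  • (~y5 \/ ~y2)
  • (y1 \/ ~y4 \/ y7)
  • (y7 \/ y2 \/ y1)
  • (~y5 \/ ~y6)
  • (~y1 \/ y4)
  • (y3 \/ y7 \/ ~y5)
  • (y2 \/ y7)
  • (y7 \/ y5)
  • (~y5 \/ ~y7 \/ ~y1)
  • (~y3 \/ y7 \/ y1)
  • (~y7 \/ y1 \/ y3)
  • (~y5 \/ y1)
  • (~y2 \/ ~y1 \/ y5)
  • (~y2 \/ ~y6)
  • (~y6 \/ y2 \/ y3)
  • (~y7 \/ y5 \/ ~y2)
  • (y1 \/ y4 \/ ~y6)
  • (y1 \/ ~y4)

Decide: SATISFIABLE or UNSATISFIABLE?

SATISFIABLE

Set y1 = True and propagate.
  then y4 is forced to True.
Branch on y2: take y2 = False.
  then y7 is forced to True.
  then y5 is forced to False.
For the remaining variables, y3 = False, y6 = False works.
So y1 = 1, y2 = 0, y3 = 0, y4 = 1, y5 = 0, y6 = 0, y7 = 1 is a satisfying assignment.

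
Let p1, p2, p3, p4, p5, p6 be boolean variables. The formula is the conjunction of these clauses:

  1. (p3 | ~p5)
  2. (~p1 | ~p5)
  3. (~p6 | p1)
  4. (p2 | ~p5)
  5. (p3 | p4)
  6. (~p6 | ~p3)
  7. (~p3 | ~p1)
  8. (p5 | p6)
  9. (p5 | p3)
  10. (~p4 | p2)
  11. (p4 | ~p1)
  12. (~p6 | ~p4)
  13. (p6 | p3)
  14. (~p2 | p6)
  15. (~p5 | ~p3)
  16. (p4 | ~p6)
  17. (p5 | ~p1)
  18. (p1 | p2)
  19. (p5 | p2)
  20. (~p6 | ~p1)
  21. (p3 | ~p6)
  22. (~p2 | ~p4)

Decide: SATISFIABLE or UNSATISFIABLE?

UNSATISFIABLE

p6 = True:
  propagation gives p1=True; an empty clause results — contradiction.
p6 = False:
  propagation gives p5=True, p3=True; an empty clause results — contradiction.
Every branch closes, so no satisfying assignment exists.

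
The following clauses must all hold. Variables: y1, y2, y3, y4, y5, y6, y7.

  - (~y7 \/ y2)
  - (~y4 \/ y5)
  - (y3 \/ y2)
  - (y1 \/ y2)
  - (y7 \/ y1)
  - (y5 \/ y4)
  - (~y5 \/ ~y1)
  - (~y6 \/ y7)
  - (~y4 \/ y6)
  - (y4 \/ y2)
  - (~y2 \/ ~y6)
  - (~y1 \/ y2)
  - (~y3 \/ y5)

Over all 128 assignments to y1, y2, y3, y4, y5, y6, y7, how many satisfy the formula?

The models are:
  y1=F y2=T y3=F y4=F y5=T y6=F y7=T
  y1=F y2=T y3=T y4=F y5=T y6=F y7=T
Count: 2.

2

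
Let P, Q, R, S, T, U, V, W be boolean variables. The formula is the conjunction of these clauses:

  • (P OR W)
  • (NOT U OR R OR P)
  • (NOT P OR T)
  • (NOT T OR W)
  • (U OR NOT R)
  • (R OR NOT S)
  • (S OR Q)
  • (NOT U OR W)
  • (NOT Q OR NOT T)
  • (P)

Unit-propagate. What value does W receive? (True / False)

True

(P) stands alone — P = True.
(T OR NOT P): since P = True, the clause reduces to (T). T = True.
(NOT T OR W) with T = True leaves only W, so W = True.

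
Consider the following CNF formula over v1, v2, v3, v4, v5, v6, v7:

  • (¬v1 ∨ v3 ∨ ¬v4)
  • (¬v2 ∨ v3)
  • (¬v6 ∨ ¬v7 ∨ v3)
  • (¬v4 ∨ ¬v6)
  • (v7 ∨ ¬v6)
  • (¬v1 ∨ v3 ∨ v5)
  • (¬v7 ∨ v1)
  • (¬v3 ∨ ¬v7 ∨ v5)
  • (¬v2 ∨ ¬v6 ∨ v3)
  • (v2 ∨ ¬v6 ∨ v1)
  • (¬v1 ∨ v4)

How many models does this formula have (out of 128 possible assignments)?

18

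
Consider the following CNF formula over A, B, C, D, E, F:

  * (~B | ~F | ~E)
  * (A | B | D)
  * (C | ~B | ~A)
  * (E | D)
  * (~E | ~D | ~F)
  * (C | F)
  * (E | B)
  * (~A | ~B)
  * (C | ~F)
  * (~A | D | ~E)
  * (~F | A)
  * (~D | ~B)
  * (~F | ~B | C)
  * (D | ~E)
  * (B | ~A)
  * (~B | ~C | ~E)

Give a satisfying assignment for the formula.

Set A = False and propagate.
  then F is forced to False.
  then C is forced to True.
Try B = False.
  then D is forced to True.
  then E is forced to True.

A=F, B=F, C=T, D=T, E=T, F=F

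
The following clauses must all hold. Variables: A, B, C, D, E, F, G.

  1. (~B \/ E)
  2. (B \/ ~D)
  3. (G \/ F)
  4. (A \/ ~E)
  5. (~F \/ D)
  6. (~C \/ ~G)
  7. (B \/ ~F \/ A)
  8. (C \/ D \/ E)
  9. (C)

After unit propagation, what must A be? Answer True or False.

Unit clause (C) sets C = True.
(~C \/ ~G) with C = True leaves only ~G, so G = False.
In (F \/ G), G is now false; F must hold, so F = True.
(~F \/ D) with F = True leaves only D, so D = True.
In (B \/ ~D), ~D is now false; B must hold, so B = True.
In (E \/ ~B), ~B is now false; E must hold, so E = True.
(A \/ ~E): since E = True, the clause reduces to (A). A = True.

True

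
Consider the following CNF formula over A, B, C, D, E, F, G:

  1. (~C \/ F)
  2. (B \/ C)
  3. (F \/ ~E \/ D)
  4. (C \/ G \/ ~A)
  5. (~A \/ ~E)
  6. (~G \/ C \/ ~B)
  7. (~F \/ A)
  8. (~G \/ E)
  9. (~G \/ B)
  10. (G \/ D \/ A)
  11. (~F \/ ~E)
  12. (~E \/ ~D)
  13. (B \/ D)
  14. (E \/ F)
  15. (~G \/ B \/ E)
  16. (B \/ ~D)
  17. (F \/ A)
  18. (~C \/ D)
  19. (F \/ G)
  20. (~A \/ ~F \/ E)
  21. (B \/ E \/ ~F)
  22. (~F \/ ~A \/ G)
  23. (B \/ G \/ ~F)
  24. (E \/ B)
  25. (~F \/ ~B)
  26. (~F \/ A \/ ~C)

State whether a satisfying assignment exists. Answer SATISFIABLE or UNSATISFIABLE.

UNSATISFIABLE

F = True:
  propagation gives A=True, E=False; an empty clause results — contradiction.
F = False:
  propagation gives C=False, B=True, G=False; an empty clause results — contradiction.
Every branch closes, so no satisfying assignment exists.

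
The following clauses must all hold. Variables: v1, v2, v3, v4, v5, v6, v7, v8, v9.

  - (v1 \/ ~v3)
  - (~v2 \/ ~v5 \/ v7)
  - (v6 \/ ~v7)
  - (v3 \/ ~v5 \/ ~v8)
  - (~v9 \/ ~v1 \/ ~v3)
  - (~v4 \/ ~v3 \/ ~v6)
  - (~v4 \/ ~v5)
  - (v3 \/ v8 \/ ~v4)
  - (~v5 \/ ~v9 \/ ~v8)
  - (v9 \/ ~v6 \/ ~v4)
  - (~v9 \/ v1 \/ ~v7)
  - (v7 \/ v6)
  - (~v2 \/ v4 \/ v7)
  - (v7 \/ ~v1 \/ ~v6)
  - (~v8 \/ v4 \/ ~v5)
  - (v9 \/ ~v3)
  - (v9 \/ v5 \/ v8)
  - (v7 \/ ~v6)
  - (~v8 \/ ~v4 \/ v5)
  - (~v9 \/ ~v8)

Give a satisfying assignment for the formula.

v1=True, v2=True, v3=False, v4=False, v5=True, v6=True, v7=True, v8=False, v9=False

Try v1 = True.
The remaining clauses are satisfied by v2 = True, v3 = False, v4 = False, v5 = True, v6 = True, v7 = True, v8 = False, v9 = False.
Check each clause:
  1. (~v3 \/ v1) — v1 is true.
  2. (v7 \/ ~v5 \/ ~v2) — v7 is true.
  3. (~v7 \/ v6) — v6 is true.
  4. (v3 \/ ~v8 \/ ~v5) — ~v8 is true.
  5. (~v9 \/ ~v3 \/ ~v1) — ~v3 is true.
  6. (~v6 \/ ~v4 \/ ~v3) — ~v4 is true.
  7. (~v4 \/ ~v5) — ~v4 is true.
  8. (v3 \/ ~v4 \/ v8) — ~v4 is true.
  9. (~v5 \/ ~v8 \/ ~v9) — ~v8 is true.
  10. (~v4 \/ ~v6 \/ v9) — ~v4 is true.
  11. (v1 \/ ~v9 \/ ~v7) — v1 is true.
  12. (v7 \/ v6) — v6 is true.
  13. (v7 \/ ~v2 \/ v4) — v7 is true.
  14. (~v6 \/ v7 \/ ~v1) — v7 is true.
  15. (~v5 \/ v4 \/ ~v8) — ~v8 is true.
  16. (~v3 \/ v9) — ~v3 is true.
  17. (v5 \/ v8 \/ v9) — v5 is true.
  18. (v7 \/ ~v6) — v7 is true.
  19. (~v4 \/ v5 \/ ~v8) — ~v8 is true.
  20. (~v9 \/ ~v8) — ~v8 is true.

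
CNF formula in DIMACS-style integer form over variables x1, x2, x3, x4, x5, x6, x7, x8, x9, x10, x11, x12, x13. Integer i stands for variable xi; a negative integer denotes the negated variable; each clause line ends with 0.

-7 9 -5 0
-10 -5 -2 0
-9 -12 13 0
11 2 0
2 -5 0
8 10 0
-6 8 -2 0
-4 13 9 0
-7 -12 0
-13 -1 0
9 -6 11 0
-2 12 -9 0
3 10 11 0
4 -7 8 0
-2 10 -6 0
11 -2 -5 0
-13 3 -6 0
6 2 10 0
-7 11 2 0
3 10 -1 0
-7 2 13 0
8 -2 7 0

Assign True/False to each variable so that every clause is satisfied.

x1=0, x2=1, x3=0, x4=1, x5=0, x6=0, x7=0, x8=1, x9=0, x10=1, x11=1, x12=1, x13=1

Pure literal: x1 appears only negated; assign x1 = False.
x5 occurs only negated in the remaining clauses — set x5 = False.
Set x2 = True and propagate.
For the remaining variables, x3 = False, x4 = True, x6 = False, x7 = False, x8 = True, x9 = False, x10 = True, x11 = True, x12 = True, x13 = True works.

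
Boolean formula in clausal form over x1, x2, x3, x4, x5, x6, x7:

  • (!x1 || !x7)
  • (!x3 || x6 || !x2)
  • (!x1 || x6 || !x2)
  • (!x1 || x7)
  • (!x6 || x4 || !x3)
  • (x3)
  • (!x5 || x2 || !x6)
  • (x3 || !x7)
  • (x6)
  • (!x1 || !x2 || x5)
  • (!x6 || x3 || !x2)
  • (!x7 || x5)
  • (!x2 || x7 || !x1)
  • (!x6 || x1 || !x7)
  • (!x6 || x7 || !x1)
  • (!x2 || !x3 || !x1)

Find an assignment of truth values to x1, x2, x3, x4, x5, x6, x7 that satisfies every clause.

(x3) is a unit clause, so x3 = True.
The clause (x6) is unit: x6 must be True.
(x4) is a unit clause, so x4 = True.
Branch on x1: take x1 = False.
  then x7 is forced to False.
For the remaining variables, x2 = True, x5 = False works.
Every clause has at least one true literal under this assignment.

x1=F, x2=T, x3=T, x4=T, x5=F, x6=T, x7=F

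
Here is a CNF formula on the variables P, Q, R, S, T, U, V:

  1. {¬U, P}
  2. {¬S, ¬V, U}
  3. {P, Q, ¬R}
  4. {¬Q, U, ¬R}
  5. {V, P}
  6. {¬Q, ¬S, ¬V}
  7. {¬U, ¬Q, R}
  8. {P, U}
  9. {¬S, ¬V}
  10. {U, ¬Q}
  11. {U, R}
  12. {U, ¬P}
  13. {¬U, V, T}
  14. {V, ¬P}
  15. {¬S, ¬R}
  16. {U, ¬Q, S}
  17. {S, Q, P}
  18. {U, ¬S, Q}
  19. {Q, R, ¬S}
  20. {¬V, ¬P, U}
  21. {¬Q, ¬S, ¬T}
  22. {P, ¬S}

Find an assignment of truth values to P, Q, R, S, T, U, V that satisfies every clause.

Branch on P: take P = True.
  then U is forced to True.
  then V is forced to True.
  then S is forced to False.
Try Q = False.
R, T are now unconstrained; take R = False, T = True.

P = T, Q = F, R = F, S = F, T = T, U = T, V = T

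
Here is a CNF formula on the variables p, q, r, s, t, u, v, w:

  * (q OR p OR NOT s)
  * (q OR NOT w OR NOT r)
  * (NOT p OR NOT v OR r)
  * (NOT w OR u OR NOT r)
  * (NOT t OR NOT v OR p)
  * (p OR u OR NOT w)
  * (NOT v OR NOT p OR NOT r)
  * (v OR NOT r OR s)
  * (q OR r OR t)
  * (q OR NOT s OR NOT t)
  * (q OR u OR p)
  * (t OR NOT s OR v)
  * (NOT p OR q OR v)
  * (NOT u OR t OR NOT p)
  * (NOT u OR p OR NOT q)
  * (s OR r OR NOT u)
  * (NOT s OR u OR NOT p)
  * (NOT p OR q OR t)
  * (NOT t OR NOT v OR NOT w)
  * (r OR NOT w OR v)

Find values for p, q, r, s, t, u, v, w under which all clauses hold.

p = F  q = F  r = T  s = F  t = F  u = T  v = T  w = F

w occurs only negated in the remaining clauses — set w = False.
Set p = False and propagate.
Try q = False.
  then s is forced to False.
  then u is forced to True.
  then r is forced to True.
  then v is forced to True.
  then t is forced to False.
Every clause has at least one true literal under this assignment.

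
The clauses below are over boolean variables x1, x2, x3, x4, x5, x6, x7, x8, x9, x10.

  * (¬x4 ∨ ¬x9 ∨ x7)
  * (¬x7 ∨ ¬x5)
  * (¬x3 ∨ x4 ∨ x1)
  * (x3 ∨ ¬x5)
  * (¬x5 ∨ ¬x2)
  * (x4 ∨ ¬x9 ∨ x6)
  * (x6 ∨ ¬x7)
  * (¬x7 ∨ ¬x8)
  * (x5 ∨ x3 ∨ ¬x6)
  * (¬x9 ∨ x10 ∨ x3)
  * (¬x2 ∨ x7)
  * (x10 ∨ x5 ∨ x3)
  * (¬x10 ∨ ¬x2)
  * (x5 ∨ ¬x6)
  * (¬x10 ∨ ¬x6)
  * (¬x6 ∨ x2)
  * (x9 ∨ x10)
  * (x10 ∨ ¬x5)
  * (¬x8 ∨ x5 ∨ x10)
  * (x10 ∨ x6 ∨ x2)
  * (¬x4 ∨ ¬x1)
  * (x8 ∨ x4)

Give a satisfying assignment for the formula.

x1 = False, x2 = False, x3 = True, x4 = True, x5 = True, x6 = False, x7 = False, x8 = True, x9 = False, x10 = True

Check each clause:
  1. (¬x9 ∨ x7 ∨ ¬x4) — ¬x9 is true.
  2. (¬x7 ∨ ¬x5) — ¬x7 is true.
  3. (¬x3 ∨ x4 ∨ x1) — x4 is true.
  4. (x3 ∨ ¬x5) — x3 is true.
  5. (¬x2 ∨ ¬x5) — ¬x2 is true.
  6. (¬x9 ∨ x6 ∨ x4) — x4 is true.
  7. (x6 ∨ ¬x7) — ¬x7 is true.
  8. (¬x8 ∨ ¬x7) — ¬x7 is true.
  9. (x3 ∨ ¬x6 ∨ x5) — ¬x6 is true.
  10. (¬x9 ∨ x10 ∨ x3) — x10 is true.
  11. (¬x2 ∨ x7) — ¬x2 is true.
  12. (x3 ∨ x5 ∨ x10) — x10 is true.
  13. (¬x10 ∨ ¬x2) — ¬x2 is true.
  14. (¬x6 ∨ x5) — ¬x6 is true.
  15. (¬x6 ∨ ¬x10) — ¬x6 is true.
  16. (¬x6 ∨ x2) — ¬x6 is true.
  17. (x9 ∨ x10) — x10 is true.
  18. (¬x5 ∨ x10) — x10 is true.
  19. (¬x8 ∨ x5 ∨ x10) — x10 is true.
  20. (x10 ∨ x6 ∨ x2) — x10 is true.
  21. (¬x4 ∨ ¬x1) — ¬x1 is true.
  22. (x8 ∨ x4) — x8 is true.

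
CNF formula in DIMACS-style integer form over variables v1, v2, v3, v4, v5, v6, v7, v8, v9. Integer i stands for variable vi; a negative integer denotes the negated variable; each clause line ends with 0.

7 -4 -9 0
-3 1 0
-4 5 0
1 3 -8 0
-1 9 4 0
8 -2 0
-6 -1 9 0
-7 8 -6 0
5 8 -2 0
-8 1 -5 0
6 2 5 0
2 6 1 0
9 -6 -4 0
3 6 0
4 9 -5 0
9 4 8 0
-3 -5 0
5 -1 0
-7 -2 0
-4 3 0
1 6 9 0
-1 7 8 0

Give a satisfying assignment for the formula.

v1 = True, v2 = False, v3 = False, v4 = False, v5 = True, v6 = True, v7 = False, v8 = True, v9 = True

Set v1 = True and propagate.
  then v5 is forced to True.
  then v3 is forced to False.
  then v6 is forced to True.
  then v9 is forced to True.
  then v4 is forced to False.
Set v2 = False and propagate.
The remaining clauses are satisfied by v7 = False, v8 = True.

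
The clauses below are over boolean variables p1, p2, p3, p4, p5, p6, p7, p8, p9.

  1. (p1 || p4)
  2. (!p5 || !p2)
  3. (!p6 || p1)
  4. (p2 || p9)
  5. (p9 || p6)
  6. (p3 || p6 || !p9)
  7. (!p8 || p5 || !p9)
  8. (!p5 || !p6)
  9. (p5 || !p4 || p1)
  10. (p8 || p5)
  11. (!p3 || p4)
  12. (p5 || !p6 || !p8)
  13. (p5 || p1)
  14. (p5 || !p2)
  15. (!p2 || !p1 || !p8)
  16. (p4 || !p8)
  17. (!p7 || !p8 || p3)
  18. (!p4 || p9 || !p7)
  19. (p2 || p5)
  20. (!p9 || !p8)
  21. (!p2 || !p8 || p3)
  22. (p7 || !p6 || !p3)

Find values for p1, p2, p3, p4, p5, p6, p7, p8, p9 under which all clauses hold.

p1=F, p2=F, p3=T, p4=T, p5=T, p6=F, p7=F, p8=F, p9=T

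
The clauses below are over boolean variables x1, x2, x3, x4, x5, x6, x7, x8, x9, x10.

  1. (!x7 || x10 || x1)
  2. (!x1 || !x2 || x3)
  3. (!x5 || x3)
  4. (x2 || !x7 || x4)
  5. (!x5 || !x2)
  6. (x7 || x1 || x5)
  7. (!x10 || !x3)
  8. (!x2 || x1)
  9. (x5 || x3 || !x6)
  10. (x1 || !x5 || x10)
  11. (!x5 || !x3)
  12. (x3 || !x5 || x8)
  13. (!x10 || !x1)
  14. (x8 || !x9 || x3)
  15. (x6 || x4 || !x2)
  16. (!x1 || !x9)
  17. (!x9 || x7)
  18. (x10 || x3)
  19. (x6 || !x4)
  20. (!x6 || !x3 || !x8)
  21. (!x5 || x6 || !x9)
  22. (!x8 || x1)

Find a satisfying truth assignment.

x1 = 1  x2 = 0  x3 = 1  x4 = 0  x5 = 0  x6 = 1  x7 = 0  x8 = 0  x9 = 0  x10 = 0

x9 occurs only negated in the remaining clauses — set x9 = False.
Try x1 = True.
  then x10 is forced to False.
  then x3 is forced to True.
  then x5 is forced to False.
Branch on x2: take x2 = False.
For the remaining variables, x4 = False, x6 = True, x7 = False, x8 = False works.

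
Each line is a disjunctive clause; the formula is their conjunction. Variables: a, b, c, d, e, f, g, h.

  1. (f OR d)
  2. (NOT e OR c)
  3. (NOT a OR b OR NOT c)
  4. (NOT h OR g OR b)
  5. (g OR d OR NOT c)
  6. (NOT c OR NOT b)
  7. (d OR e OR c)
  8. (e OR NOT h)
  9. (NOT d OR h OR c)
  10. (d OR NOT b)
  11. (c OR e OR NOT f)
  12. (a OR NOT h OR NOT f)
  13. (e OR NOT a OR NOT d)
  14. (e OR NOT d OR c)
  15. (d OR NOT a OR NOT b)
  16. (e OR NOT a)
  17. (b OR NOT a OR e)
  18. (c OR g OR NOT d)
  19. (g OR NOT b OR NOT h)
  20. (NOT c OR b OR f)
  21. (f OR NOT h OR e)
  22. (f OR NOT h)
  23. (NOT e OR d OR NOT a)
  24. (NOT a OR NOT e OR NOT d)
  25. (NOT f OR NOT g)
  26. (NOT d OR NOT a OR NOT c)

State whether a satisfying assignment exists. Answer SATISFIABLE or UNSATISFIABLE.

Set a = False and propagate.
Try b = False.
Try c = True.
  then f is forced to True.
  then h is forced to False.
  then g is forced to False.
  then d is forced to True.
e is now unconstrained; take e = True.
So a = F, b = F, c = T, d = T, e = T, f = T, g = F, h = F is a satisfying assignment.

SATISFIABLE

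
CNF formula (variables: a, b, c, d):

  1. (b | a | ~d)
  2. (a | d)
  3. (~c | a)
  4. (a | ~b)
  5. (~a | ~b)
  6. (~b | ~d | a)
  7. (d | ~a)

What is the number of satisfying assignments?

2

The models are:
  a=T b=F c=F d=T
  a=T b=F c=T d=T
Count: 2.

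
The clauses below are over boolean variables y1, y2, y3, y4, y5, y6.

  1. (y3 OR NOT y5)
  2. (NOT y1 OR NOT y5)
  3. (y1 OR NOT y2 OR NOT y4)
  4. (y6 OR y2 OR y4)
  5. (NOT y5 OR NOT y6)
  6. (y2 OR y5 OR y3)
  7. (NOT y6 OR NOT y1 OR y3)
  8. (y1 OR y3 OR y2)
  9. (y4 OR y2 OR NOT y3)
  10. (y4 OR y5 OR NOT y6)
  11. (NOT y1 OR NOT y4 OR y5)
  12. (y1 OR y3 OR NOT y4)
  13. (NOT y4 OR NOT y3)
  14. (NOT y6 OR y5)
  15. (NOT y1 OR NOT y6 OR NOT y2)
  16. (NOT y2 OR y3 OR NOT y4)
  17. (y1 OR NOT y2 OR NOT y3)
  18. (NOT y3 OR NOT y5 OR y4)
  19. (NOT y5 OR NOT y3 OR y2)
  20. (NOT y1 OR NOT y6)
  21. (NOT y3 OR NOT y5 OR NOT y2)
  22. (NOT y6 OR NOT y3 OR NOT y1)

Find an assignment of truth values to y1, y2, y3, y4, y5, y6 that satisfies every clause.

Set y1 = True and propagate.
  then y5 is forced to False.
  then y4 is forced to False.
  then y6 is forced to False.
  then y2 is forced to True.
y3 is now unconstrained; take y3 = False.
Every clause has at least one true literal under this assignment.

y1=T, y2=T, y3=F, y4=F, y5=F, y6=F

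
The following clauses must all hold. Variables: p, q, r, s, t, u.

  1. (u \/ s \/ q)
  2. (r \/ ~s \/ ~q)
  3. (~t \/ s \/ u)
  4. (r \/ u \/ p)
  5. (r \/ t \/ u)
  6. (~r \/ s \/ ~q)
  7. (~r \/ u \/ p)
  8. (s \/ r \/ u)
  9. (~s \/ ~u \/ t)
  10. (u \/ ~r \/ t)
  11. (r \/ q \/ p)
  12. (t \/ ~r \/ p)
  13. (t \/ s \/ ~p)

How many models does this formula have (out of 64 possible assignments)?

14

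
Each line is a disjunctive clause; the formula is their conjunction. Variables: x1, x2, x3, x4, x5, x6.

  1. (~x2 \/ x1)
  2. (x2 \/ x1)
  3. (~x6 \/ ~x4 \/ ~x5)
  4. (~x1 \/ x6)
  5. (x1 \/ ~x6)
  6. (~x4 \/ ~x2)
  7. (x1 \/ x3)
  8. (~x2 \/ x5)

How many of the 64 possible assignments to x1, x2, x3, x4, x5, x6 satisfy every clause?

8

The models are:
  x1=T x2=F x3=F x4=F x5=F x6=T
  x1=T x2=F x3=F x4=F x5=T x6=T
  x1=T x2=F x3=F x4=T x5=F x6=T
  x1=T x2=F x3=T x4=F x5=F x6=T
  x1=T x2=F x3=T x4=F x5=T x6=T
  x1=T x2=F x3=T x4=T x5=F x6=T
  x1=T x2=T x3=F x4=F x5=T x6=T
  x1=T x2=T x3=T x4=F x5=T x6=T
Count: 8.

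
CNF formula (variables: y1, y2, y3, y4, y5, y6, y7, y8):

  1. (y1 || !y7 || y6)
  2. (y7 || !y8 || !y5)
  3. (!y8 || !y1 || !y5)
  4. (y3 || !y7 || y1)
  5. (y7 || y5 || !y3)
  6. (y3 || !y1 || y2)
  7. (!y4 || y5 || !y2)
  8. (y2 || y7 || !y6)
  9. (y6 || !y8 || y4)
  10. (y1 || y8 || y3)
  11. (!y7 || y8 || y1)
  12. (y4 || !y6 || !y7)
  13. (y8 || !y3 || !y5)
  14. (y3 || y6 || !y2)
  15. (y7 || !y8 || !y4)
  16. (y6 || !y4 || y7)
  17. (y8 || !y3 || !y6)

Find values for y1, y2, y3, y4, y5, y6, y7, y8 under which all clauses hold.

y1=F, y2=F, y3=T, y4=T, y5=F, y6=T, y7=T, y8=T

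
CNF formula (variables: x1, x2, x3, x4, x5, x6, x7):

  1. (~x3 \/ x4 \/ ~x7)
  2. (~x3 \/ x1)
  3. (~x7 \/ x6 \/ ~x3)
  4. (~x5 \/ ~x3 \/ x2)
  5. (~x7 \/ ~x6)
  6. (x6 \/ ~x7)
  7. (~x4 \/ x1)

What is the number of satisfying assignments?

Split on x3, then x7.
  x3=T, x7=T: a clause becomes empty — 0.
  x3=T, x7=F: x4, x6 free; 3 ways for (x1,x2,x5) × 2^2 = 12.
  x3=F, x7=T: a clause becomes empty — 0.
  x3=F, x7=F: x2, x5, x6 free; 3 ways for (x1,x4) × 2^3 = 24.
Total: 0 + 12 + 0 + 24 = 36.

36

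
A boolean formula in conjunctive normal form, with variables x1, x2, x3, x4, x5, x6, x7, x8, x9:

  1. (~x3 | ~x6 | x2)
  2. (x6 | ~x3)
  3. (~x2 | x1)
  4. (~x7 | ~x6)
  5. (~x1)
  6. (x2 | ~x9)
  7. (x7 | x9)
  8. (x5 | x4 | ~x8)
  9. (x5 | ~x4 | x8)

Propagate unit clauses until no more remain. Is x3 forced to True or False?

Unit clause (~x1) sets x1 = False.
(~x2 | x1) with x1 = False leaves only ~x2, so x2 = False.
(~x9 | x2): since x2 = False, the clause reduces to (~x9). x9 = False.
In (x7 | x9), x9 is now false; x7 must hold, so x7 = True.
In (~x7 | ~x6), ~x7 is now false; ~x6 must hold, so x6 = False.
(~x3 | x6): since x6 = False, the clause reduces to (~x3). x3 = False.

False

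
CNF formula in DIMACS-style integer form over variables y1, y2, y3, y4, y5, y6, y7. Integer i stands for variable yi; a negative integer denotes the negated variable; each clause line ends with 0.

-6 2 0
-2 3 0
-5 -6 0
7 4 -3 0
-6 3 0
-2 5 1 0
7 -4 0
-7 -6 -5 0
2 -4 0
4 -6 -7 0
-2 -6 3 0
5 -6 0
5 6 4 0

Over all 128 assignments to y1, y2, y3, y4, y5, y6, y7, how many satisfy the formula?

Case analysis on y6 and y2:
  y6=1, y2=1: a clause becomes empty — 0.
  y6=1, y2=0: a clause becomes empty — 0.
  y6=0, y2=1: 5 of the 32 assignments to (y1,y3,y4,y5,y7) work.
  y6=0, y2=0: y1 free; 3 ways for (y3,y4,y5,y7) × 2^1 = 6.
Total: 0 + 0 + 5 + 6 = 11.

11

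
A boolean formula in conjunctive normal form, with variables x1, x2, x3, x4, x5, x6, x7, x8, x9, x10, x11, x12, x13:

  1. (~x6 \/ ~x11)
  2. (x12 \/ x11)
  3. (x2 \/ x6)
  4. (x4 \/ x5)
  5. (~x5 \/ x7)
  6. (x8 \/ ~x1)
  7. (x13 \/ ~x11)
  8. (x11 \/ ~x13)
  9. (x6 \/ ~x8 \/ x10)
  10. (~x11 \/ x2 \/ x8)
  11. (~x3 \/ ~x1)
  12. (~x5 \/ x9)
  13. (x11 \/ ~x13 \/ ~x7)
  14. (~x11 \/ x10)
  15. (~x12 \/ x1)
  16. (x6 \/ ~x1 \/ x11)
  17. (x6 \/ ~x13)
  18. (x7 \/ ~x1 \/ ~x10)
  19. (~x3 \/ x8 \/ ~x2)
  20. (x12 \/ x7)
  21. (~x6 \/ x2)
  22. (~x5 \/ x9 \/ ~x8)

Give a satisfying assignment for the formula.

x1=T, x2=T, x3=F, x4=T, x5=F, x6=T, x7=T, x8=T, x9=F, x10=F, x11=F, x12=T, x13=F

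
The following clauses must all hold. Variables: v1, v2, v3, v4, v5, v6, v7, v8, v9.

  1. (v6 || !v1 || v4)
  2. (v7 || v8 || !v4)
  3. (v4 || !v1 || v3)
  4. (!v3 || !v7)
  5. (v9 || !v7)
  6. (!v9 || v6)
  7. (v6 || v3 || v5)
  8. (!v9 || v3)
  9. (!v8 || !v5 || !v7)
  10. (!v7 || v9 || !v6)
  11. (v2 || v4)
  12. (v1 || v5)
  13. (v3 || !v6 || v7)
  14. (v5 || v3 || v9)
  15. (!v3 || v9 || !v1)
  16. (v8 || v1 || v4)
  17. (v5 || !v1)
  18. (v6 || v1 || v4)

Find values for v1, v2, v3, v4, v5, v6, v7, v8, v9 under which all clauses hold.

v1=True, v2=True, v3=True, v4=True, v5=True, v6=True, v7=False, v8=True, v9=True

Check each clause:
  1. (!v1 || v4 || v6) — v4 is true.
  2. (v8 || v7 || !v4) — v8 is true.
  3. (v3 || !v1 || v4) — v3 is true.
  4. (!v3 || !v7) — !v7 is true.
  5. (v9 || !v7) — v9 is true.
  6. (v6 || !v9) — v6 is true.
  7. (v3 || v6 || v5) — v3 is true.
  8. (v3 || !v9) — v3 is true.
  9. (!v5 || !v7 || !v8) — !v7 is true.
  10. (!v7 || v9 || !v6) — v9 is true.
  11. (v2 || v4) — v2 is true.
  12. (v1 || v5) — v1 is true.
  13. (v7 || v3 || !v6) — v3 is true.
  14. (v5 || v3 || v9) — v9 is true.
  15. (!v3 || v9 || !v1) — v9 is true.
  16. (v8 || v1 || v4) — v8 is true.
  17. (v5 || !v1) — v5 is true.
  18. (v6 || v1 || v4) — v1 is true.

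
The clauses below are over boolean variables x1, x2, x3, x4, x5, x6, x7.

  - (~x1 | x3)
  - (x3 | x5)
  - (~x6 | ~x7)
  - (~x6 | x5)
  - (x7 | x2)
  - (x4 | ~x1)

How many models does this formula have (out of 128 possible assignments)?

29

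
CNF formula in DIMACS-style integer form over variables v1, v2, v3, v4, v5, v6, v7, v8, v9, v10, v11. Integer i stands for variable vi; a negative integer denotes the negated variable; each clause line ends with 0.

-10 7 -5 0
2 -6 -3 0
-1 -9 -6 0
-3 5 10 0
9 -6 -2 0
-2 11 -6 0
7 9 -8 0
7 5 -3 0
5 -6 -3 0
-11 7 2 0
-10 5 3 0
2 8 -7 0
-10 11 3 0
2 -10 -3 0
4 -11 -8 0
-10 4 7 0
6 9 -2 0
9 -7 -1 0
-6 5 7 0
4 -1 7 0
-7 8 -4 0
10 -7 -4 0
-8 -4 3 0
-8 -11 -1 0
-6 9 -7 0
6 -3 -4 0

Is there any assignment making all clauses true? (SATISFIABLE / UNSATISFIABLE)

SATISFIABLE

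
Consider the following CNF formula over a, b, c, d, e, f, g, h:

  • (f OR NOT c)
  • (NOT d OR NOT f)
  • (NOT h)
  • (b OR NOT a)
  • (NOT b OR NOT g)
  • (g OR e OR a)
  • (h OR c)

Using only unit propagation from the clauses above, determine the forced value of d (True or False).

False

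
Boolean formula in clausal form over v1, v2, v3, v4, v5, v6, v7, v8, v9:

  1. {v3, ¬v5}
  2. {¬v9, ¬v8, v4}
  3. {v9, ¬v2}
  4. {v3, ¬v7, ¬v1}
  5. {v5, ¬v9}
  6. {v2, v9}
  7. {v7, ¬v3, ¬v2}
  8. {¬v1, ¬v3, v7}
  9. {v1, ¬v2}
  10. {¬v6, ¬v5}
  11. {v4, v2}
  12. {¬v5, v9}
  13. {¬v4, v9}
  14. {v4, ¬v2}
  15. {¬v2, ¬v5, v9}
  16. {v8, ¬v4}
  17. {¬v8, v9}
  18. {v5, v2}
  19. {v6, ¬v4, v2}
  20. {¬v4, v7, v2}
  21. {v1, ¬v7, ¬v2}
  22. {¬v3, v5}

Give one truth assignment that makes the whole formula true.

Try v1 = True.
Try v2 = True.
  then v9 is forced to True.
  then v5 is forced to True.
  then v3 is forced to True.
  then v7 is forced to True.
  then v6 is forced to False.
  then v4 is forced to True.
  then v8 is forced to True.
Every clause has at least one true literal under this assignment.

v1 = True  v2 = True  v3 = True  v4 = True  v5 = True  v6 = False  v7 = True  v8 = True  v9 = True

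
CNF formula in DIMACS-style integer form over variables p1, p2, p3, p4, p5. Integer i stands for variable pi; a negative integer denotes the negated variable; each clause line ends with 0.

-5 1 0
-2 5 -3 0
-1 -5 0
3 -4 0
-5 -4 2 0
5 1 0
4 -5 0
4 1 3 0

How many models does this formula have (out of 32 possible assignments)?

4

Satisfying assignments:
  p1=T p2=F p3=F p4=F p5=F
  p1=T p2=F p3=T p4=F p5=F
  p1=T p2=F p3=T p4=T p5=F
  p1=T p2=T p3=F p4=F p5=F
That's 4 in total.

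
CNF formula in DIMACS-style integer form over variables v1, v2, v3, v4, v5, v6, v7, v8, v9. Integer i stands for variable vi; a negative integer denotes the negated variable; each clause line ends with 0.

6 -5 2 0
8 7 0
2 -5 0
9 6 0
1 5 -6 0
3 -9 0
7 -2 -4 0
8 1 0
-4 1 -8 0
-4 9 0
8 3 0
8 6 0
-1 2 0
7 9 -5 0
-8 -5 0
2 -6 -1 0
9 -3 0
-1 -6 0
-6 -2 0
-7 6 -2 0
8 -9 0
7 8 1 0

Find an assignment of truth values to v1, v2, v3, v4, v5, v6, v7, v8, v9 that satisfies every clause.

v1=1  v2=1  v3=1  v4=0  v5=0  v6=0  v7=0  v8=1  v9=1

v4 occurs only negated in the remaining clauses — set v4 = False.
Try v1 = True.
  then v2 is forced to True.
  then v6 is forced to False.
  then v9 is forced to True.
  then v3 is forced to True.
  then v8 is forced to True.
  then v5 is forced to False.
  then v7 is forced to False.
Every clause has at least one true literal under this assignment.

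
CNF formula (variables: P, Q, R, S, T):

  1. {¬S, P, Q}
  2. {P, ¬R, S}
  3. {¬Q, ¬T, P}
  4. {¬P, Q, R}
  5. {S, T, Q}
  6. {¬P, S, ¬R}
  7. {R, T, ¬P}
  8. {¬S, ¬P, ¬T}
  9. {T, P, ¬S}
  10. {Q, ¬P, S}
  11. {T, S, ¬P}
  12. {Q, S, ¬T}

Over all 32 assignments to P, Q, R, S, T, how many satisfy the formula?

4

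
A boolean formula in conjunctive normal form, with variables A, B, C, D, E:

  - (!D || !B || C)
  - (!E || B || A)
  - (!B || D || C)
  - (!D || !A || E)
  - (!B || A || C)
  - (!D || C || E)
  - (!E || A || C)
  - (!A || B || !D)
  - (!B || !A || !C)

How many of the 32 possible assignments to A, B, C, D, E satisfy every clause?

11

Case analysis on A and B:
  A=T, B=T: a clause becomes empty — 0.
  A=T, B=F: remaining (C,D,E) ∈ {(F,F,F); (F,F,T); (T,F,F); (T,F,T)} — 4.
  A=F, B=T: remaining (C,D,E) ∈ {(T,F,F); (T,F,T); (T,T,F); (T,T,T)} — 4.
  A=F, B=F: remaining (C,D,E) ∈ {(F,F,F); (T,F,F); (T,T,F)} — 3.
Total: 0 + 4 + 4 + 3 = 11.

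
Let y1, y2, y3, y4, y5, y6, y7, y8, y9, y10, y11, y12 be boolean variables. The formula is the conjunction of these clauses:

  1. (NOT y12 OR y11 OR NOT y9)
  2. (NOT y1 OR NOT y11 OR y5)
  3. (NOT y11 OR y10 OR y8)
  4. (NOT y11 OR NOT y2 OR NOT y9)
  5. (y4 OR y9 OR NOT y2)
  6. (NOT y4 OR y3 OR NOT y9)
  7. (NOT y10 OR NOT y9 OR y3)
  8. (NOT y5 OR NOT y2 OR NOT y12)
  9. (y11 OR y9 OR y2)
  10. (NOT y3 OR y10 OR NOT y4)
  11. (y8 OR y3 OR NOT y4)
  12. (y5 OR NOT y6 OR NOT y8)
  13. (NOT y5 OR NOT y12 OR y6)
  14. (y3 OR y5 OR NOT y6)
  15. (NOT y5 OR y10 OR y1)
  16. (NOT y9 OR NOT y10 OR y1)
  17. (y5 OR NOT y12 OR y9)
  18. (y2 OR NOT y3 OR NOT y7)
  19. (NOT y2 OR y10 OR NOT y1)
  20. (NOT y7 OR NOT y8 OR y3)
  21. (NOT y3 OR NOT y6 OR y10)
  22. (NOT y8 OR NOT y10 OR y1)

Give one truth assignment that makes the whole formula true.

y1=T, y2=T, y3=F, y4=T, y5=T, y6=F, y7=F, y8=T, y9=F, y10=T, y11=F, y12=F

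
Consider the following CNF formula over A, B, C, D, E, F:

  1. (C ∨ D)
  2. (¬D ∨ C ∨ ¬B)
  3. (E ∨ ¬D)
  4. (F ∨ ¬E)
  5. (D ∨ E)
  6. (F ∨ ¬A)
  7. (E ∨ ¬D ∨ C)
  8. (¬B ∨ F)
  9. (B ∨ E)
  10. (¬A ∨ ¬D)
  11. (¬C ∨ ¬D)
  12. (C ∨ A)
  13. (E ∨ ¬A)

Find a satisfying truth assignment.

Pure literal: F appears only positively; assign F = True.
Try A = True.
  then D is forced to False.
  then C is forced to True.
  then E is forced to True.
B is now unconstrained; take B = False.
Every clause has at least one true literal under this assignment.

A=T, B=F, C=T, D=F, E=T, F=T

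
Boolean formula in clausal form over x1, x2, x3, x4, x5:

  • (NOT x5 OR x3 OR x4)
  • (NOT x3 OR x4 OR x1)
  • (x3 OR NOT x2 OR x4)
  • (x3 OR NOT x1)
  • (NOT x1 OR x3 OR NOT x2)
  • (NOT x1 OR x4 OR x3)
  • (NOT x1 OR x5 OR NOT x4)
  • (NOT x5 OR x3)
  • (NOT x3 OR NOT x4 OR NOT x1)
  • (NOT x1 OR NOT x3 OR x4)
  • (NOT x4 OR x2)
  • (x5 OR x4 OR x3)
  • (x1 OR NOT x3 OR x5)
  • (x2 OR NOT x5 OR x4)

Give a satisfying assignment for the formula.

x1=F, x2=T, x3=F, x4=T, x5=F

Set x1 = False and propagate.
Try x2 = True.
Try x3 = False.
  then x4 is forced to True.
  then x5 is forced to False.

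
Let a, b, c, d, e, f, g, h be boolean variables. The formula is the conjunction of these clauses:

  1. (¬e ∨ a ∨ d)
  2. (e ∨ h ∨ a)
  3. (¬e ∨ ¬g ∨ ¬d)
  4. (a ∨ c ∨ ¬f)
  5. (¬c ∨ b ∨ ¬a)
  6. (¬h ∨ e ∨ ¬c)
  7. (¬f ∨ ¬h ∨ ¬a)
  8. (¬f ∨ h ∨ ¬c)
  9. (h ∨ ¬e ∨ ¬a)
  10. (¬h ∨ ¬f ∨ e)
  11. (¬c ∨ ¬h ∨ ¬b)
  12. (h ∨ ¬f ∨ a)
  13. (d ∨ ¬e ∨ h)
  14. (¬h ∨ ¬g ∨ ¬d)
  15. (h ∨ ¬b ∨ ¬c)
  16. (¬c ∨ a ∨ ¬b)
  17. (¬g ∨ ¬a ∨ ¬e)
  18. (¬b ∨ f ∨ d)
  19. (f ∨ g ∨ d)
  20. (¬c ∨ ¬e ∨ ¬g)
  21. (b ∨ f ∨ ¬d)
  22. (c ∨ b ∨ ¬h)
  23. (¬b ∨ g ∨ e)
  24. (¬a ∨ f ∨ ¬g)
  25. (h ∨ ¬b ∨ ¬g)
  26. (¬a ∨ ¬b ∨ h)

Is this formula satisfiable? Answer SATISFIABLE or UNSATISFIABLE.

SATISFIABLE

Try a = True.
Set b = False and propagate.
  then c is forced to False.
  then h is forced to False.
  then e is forced to False.
Try d = False.
The remaining clauses are satisfied by f = True, g = True.
So a=1, b=0, c=0, d=0, e=0, f=1, g=1, h=0 is a satisfying assignment.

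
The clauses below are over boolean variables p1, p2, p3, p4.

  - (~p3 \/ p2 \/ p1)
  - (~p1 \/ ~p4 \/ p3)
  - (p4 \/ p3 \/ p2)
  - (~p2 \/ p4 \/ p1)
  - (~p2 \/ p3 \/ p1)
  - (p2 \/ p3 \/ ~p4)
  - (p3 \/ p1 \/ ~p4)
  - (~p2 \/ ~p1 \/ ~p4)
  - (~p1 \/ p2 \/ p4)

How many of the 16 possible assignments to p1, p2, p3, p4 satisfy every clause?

The models are:
  p1=F p2=T p3=T p4=T
  p1=T p2=F p3=T p4=T
  p1=T p2=T p3=F p4=F
  p1=T p2=T p3=T p4=F
Count: 4.

4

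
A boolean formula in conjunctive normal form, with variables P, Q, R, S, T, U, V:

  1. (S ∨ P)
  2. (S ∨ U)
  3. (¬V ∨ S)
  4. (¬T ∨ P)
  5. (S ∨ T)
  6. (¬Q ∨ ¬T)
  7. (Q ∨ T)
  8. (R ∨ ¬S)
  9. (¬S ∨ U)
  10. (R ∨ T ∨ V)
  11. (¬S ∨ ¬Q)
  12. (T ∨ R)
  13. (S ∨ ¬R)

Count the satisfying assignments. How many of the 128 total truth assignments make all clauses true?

The models are:
  P=T Q=F R=F S=F T=T U=T V=F
  P=T Q=F R=T S=T T=T U=T V=F
  P=T Q=F R=T S=T T=T U=T V=T
Count: 3.

3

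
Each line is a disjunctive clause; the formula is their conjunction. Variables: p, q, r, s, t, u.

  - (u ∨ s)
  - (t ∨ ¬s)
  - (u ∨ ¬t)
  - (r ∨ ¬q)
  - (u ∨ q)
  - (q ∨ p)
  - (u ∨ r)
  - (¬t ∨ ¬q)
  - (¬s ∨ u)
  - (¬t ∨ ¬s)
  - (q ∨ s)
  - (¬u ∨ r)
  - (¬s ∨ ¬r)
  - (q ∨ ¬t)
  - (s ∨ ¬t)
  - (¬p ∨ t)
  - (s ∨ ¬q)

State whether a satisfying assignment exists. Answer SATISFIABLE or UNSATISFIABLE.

UNSATISFIABLE

s = True:
  propagation gives t=True; an empty clause results — contradiction.
s = False:
  propagation gives u=True, q=True; an empty clause results — contradiction.
Every branch closes, so no satisfying assignment exists.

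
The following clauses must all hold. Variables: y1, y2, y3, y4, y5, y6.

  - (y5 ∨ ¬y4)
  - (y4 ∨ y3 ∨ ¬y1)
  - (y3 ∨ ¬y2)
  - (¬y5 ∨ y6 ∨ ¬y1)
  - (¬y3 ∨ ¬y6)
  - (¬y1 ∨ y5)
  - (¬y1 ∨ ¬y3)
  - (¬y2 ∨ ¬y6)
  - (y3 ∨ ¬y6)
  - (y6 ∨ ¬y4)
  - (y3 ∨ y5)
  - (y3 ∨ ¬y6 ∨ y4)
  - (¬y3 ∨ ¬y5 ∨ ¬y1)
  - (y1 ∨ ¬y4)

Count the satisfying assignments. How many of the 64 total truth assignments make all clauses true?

5

The models are:
  y1=F y2=F y3=F y4=F y5=T y6=F
  y1=F y2=F y3=T y4=F y5=F y6=F
  y1=F y2=F y3=T y4=F y5=T y6=F
  y1=F y2=T y3=T y4=F y5=F y6=F
  y1=F y2=T y3=T y4=F y5=T y6=F
That's 5 in total.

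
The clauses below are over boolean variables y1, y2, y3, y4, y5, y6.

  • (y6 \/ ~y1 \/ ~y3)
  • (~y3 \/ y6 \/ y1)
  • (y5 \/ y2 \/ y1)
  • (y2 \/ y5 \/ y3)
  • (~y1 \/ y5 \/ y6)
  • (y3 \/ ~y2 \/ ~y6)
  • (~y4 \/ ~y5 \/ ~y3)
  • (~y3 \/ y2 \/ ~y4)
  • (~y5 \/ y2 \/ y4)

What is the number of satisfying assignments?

17

Split on y3, then y2.
  y3=T, y2=T: y1 free; 3 ways for (y4,y5,y6) × 2^1 = 6.
  y3=T, y2=F: remaining (y1,y4,y5,y6) ∈ {(T,F,F,T)} — 1.
  y3=F, y2=T: y4 free; 3 ways for (y1,y5,y6) × 2^1 = 6.
  y3=F, y2=F: remaining (y1,y4,y5,y6) ∈ {(F,T,T,F); (F,T,T,T); (T,T,T,F); (T,T,T,T)} — 4.
Total: 6 + 1 + 6 + 4 = 17.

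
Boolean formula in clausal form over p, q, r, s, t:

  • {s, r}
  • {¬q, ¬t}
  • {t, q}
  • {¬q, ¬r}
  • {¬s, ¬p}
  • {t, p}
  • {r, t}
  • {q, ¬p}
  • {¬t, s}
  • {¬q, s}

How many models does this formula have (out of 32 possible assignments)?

Satisfying assignments:
  p=0 q=0 r=0 s=1 t=1
  p=0 q=0 r=1 s=1 t=1
That's 2 in total.

2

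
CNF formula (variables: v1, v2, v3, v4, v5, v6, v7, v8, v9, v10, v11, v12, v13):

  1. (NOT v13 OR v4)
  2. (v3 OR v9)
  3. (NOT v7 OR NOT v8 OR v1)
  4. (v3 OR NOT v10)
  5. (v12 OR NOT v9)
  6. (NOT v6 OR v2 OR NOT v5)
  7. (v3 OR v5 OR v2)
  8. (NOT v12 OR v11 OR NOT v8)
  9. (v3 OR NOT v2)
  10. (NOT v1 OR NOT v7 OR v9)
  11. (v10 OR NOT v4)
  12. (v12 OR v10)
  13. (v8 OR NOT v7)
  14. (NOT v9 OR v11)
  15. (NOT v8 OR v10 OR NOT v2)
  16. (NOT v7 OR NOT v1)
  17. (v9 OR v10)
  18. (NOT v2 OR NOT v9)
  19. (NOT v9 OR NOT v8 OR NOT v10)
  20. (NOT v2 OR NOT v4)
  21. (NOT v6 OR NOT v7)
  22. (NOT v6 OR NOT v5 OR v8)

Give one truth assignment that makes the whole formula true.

v1=False  v2=False  v3=True  v4=True  v5=False  v6=True  v7=False  v8=True  v9=False  v10=True  v11=False  v12=False  v13=True

Check each clause:
  1. (NOT v13 OR v4) — v4 is true.
  2. (v9 OR v3) — v3 is true.
  3. (NOT v8 OR NOT v7 OR v1) — NOT v7 is true.
  4. (NOT v10 OR v3) — v3 is true.
  5. (NOT v9 OR v12) — NOT v9 is true.
  6. (NOT v6 OR v2 OR NOT v5) — NOT v5 is true.
  7. (v2 OR v5 OR v3) — v3 is true.
  8. (NOT v12 OR v11 OR NOT v8) — NOT v12 is true.
  9. (NOT v2 OR v3) — v3 is true.
  10. (NOT v7 OR NOT v1 OR v9) — NOT v7 is true.
  11. (v10 OR NOT v4) — v10 is true.
  12. (v12 OR v10) — v10 is true.
  13. (v8 OR NOT v7) — v8 is true.
  14. (v11 OR NOT v9) — NOT v9 is true.
  15. (NOT v2 OR v10 OR NOT v8) — v10 is true.
  16. (NOT v1 OR NOT v7) — NOT v7 is true.
  17. (v9 OR v10) — v10 is true.
  18. (NOT v2 OR NOT v9) — NOT v2 is true.
  19. (NOT v8 OR NOT v9 OR NOT v10) — NOT v9 is true.
  20. (NOT v2 OR NOT v4) — NOT v2 is true.
  21. (NOT v6 OR NOT v7) — NOT v7 is true.
  22. (v8 OR NOT v6 OR NOT v5) — v8 is true.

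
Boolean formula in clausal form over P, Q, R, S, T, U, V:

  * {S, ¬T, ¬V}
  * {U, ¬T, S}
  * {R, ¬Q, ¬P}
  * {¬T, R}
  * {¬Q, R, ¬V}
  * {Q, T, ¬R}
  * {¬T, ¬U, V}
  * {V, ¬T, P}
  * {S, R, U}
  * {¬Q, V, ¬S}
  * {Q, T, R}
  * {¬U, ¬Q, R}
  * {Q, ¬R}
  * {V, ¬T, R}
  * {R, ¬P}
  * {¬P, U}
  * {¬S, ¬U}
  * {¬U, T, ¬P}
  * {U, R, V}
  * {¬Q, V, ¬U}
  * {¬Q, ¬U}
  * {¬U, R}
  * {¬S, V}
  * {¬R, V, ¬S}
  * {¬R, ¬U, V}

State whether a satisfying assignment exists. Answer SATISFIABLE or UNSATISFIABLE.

Branch on P: take P = False.
Try Q = True.
  then U is forced to False.
For the remaining variables, R = True, S = True, T = False, V = True works.
Every clause has at least one true literal under this assignment.
So P=False  Q=True  R=True  S=True  T=False  U=False  V=True is a satisfying assignment.

SATISFIABLE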